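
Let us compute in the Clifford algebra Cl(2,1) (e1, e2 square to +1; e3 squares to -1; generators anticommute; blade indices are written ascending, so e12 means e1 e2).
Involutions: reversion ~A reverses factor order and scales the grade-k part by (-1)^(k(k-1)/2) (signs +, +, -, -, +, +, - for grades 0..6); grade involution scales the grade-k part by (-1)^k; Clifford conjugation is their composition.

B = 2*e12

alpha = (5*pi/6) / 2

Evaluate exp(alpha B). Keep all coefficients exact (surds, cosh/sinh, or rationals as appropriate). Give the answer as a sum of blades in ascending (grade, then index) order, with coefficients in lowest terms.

B^2 = (2)^2*(e12)^2 = 4*(-1) = -4 (a basis 2-blade squares to minus the product of its generators' squares).
B^2 = -4 — since the square is negative, the closed form is circular: l = 2, alpha*l = 5*pi/6, so exp(alpha B) = cos(5*pi/6) + (sin(5*pi/6)/2)*B = -sqrt(3)/2 + (1/4)*B.
Answer: -sqrt(3)/2 + 1/2*e12


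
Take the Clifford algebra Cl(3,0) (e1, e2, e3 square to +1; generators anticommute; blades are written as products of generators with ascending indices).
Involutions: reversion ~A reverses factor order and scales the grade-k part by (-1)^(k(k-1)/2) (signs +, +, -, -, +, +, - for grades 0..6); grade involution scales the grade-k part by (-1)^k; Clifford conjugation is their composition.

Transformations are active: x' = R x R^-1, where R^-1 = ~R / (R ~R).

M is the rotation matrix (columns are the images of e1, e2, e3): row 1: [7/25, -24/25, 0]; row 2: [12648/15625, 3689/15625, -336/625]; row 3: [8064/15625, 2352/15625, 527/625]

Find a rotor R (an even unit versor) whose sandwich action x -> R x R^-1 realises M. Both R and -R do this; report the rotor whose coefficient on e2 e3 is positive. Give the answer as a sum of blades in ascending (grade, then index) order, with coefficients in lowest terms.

Method: write R = a + b12*e1 e2 + b13*e1 e3 + b23*e2 e3 with a^2 + b12^2 + b13^2 + b23^2 = 1 (so R^-1 = ~R). Expanding the columns R e_j ~R gives tr M = 4a^2 - 1 and, from the antisymmetric part, M21 - M12 = -4a*b12, M13 - M31 = 4a*b13, M32 - M23 = -4a*b23.
Here tr M = 21239/15625, so a^2 = (1 + tr M)/4 = 9216/15625 and a = ±96/125. Taking a = 96/125: M21 - M12 = 27648/15625, M13 - M31 = -8064/15625, M32 - M23 = 10752/15625, giving b12 = -72/125, b13 = -21/125, b23 = -28/125, i.e. R = 96/125 - 72/125*e1 e2 - 21/125*e1 e3 - 28/125*e2 e3.
Its e2 e3 coefficient is negative, so report the other preimage -R.
Answer: -96/125 + 72/125*e1 e2 + 21/125*e1 e3 + 28/125*e2 e3. Why the constraint matters: R and -R act identically through the sandwich — M has trace 21239/15625 either way — so only the sign condition on e2 e3 picks one of the two preimages.


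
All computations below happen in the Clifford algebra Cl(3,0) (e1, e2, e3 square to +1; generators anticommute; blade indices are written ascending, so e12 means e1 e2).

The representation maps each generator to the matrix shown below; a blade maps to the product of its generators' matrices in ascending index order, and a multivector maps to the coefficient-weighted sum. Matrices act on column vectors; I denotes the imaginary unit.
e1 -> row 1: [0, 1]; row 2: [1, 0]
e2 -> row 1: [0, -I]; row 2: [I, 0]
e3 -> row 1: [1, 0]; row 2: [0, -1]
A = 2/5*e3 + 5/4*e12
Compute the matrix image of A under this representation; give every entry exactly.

Bivector images (products of the table entries): rho(e12) = rho(e1)rho(e2) = row 1: [I, 0]; row 2: [0, -I].
M = (2/5)*rho(e3) + (5/4)*rho(e12), summed entrywise:
Answer: row 1: [2/5 + 5*I/4, 0]; row 2: [0, -2/5 - 5*I/4]


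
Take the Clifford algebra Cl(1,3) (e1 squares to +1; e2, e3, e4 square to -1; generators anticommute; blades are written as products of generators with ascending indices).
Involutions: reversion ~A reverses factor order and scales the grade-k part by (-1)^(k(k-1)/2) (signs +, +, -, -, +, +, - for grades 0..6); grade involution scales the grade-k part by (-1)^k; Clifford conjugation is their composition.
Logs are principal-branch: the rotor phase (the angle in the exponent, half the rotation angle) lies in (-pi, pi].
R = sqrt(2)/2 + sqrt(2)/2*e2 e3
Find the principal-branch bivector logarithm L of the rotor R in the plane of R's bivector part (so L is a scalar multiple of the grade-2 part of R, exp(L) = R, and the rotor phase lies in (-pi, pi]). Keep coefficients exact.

The scalar part of R is sqrt(2)/2, so the principal-branch rotor phase is pinned; divide the bivector part by its sine to get the unit plane — L is the phase times that plane.
Concretely: cos(phase) = sqrt(2)/2 gives phase = ±pi/4, and since phase/sin(phase) is even the sign is immaterial: L = (phase/sin(phase)) * <R>_2 = (sqrt(2)*pi/4) * <R>_2.
Answer: pi/4*e2 e3


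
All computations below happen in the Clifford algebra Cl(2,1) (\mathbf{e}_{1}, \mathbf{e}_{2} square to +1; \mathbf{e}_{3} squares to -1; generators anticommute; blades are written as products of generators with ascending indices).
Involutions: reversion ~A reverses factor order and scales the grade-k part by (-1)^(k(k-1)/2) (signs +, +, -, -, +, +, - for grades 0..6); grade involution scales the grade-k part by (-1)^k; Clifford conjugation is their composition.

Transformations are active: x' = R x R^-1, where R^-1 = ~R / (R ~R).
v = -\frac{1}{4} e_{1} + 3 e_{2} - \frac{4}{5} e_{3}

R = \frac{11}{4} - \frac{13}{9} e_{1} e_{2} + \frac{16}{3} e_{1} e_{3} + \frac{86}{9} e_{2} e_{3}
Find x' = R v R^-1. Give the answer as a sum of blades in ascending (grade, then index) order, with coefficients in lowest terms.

~R = \frac{11}{4} + \frac{13}{9} e_{1} e_{2} - \frac{16}{3} e_{1} e_{3} - \frac{86}{9} e_{2} e_{3}, and R ~R = -\frac{5285}{48}, so R^-1 = ~R / (-\frac{5285}{48}).
R v = -\frac{181}{240} e_{1} + \frac{233}{15} e_{2} - \frac{443}{15} e_{3} - \frac{517}{30} e_{1} e_{2} e_{3}
Answer: -\frac{73483}{27180} e_{1} - \frac{4771}{2265} e_{2} + \frac{12388}{6795} e_{3}


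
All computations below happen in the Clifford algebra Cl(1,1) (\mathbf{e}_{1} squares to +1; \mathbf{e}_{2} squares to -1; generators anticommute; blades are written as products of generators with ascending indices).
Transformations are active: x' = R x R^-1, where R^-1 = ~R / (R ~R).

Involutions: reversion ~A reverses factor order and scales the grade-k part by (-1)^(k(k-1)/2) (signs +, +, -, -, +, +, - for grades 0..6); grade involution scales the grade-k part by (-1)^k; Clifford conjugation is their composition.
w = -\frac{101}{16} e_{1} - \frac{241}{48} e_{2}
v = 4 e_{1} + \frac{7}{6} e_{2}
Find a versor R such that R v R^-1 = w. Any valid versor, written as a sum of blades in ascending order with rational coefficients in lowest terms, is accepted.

Reasoning: v^2 = w^2 = \frac{527}{36} since conjugation preserves the quadratic form; R = v + w = -\frac{37}{16} e_{1} - \frac{185}{48} e_{2} is then valid when invertible, keeping its own part and reversing (v - w)/2.
Answer: -\frac{37}{16} e_{1} - \frac{185}{48} e_{2}


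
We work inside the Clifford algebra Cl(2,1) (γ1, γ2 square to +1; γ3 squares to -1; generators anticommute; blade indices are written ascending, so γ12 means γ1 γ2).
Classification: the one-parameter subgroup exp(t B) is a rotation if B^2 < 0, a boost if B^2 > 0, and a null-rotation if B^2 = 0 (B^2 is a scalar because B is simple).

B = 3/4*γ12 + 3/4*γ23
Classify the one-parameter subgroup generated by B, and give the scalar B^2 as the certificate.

B^2 term by term: the squares give (3/4)^2*(γ12)^2 + (3/4)^2*(γ23)^2 = 9/16*(-1) + 9/16*(+1) = 0 (each basis 2-blade squares to minus the product of its generators' squares); cross terms between blades sharing an index anticommute and cancel. So B^2 = 0.
Answer: null-rotation, certificate B^2 = 0. B^2 = 0 is basis-independent, so its sign is the whole story.


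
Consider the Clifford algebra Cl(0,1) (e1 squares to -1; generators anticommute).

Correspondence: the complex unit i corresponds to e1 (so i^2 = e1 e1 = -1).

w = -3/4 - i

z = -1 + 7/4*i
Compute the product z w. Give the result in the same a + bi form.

In blades: z = -1 + 7/4*e1, w = -3/4 - e1.
Distribute z over w term by term (generator squares from the signature, products reordered to ascending indices): (-1)*w = 3/4 + e1; (7/4*e1)*w = 7/4 - 21/16*e1.
Sum: 5/2 - 5/16*e1; translating back through the correspondence:
Answer: 5/2 - 5/16*i


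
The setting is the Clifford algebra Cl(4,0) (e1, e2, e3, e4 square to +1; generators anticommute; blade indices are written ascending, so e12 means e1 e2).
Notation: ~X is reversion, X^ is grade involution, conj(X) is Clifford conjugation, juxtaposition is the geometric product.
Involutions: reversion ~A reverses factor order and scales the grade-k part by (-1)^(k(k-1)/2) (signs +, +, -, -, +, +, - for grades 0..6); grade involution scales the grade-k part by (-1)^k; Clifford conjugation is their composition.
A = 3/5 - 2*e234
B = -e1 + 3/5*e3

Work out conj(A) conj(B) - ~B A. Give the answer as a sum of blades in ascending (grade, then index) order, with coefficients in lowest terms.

first term: 3/5*e1 - 9/25*e3 - 6/5*e24 + 2*e1234
second term: -3/5*e1 + 9/25*e3 + 6/5*e24 + 2*e1234
Answer: 6/5*e1 - 18/25*e3 - 12/5*e24


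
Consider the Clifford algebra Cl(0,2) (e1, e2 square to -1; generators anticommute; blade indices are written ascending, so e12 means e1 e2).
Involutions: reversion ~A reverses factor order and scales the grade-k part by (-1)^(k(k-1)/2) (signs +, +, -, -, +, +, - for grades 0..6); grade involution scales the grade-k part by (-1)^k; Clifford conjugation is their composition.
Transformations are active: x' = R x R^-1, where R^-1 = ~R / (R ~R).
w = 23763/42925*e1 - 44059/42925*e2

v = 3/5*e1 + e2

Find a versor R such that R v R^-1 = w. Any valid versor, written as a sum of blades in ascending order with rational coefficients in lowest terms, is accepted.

Equal squares first: v^2 = w^2 = -34/25. Then v + w = 49518/42925*e1 - 1134/42925*e2 is a versor taking v to w, provided it is invertible.
Answer: 49518/42925*e1 - 1134/42925*e2


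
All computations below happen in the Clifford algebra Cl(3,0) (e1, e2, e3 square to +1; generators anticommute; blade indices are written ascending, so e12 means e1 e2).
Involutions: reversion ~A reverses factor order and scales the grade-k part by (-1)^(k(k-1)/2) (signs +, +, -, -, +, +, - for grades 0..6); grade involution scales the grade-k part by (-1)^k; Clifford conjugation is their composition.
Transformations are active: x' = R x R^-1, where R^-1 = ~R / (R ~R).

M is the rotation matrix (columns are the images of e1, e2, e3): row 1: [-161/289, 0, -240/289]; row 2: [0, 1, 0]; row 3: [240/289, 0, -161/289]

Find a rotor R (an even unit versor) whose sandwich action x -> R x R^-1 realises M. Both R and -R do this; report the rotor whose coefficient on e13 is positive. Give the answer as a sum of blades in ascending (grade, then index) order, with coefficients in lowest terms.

Method: write R = a + b12*e12 + b13*e13 + b23*e23 with a^2 + b12^2 + b13^2 + b23^2 = 1 (so R^-1 = ~R). Expanding the columns R e_j ~R gives tr M = 4a^2 - 1 and, from the antisymmetric part, M21 - M12 = -4a*b12, M13 - M31 = 4a*b13, M32 - M23 = -4a*b23.
Here tr M = -33/289, so a^2 = (1 + tr M)/4 = 64/289 and a = ±8/17. Taking a = 8/17: M21 - M12 = 0, M13 - M31 = -480/289, M32 - M23 = 0, giving b12 = 0, b13 = -15/17, b23 = 0, i.e. R = 8/17 - 15/17*e13.
Its e13 coefficient is negative, so report the other preimage -R.
Answer: -8/17 + 15/17*e13. Uniqueness: Spin(3) -> SO(3) maps R and -R to the same rotation of trace -33/289; fixing the sign of the e13 coefficient removes the ambiguity.


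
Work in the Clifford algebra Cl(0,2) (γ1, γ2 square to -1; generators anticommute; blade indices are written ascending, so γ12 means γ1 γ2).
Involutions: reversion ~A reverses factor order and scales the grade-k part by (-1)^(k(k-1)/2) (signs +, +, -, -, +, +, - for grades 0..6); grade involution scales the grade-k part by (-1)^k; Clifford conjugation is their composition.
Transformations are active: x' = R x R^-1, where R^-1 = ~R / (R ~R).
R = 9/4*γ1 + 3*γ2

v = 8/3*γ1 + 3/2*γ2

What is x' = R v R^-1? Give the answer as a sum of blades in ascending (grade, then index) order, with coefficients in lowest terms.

~R = 9/4*γ1 + 3*γ2, and R ~R = -225/16, so R^-1 = ~R / (-225/16).
R v = -21/2 - 37/8*γ12
Answer: 52/75*γ1 + 149/50*γ2


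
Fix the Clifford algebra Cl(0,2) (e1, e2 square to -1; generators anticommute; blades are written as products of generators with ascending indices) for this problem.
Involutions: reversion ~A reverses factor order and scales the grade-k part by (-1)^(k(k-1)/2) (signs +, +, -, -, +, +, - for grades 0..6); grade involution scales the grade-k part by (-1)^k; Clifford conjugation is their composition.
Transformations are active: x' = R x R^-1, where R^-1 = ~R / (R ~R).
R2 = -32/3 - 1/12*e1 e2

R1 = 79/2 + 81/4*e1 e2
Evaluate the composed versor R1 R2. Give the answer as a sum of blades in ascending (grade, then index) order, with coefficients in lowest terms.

Distribute over the terms of R1 (each basis-blade product reordered to ascending indices, repeated generators contracted through their squares):
(79/2) R2 = -1264/3 - 79/24*e1 e2
(81/4*e1 e2) R2 = 27/16 - 216*e1 e2
Summing the partial products and collecting blades:
Answer: -20143/48 - 5263/24*e1 e2


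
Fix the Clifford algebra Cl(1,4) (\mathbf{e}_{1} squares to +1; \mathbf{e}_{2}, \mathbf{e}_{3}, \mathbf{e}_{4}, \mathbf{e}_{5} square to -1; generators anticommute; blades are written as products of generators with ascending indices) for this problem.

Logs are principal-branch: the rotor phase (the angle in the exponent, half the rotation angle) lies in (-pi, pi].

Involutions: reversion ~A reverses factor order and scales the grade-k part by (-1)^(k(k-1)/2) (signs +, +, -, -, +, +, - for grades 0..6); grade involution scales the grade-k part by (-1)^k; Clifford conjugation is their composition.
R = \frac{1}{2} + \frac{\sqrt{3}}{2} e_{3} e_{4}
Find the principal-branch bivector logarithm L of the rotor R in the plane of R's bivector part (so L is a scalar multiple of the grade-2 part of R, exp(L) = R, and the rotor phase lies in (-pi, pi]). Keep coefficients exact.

The scalar part of R is \frac{1}{2}, which fixes the principal-branch rotor phase; the unit plane is then the bivector part divided by the sine of that phase, and L is that plane scaled by the phase.
Concretely: cos(phase) = \frac{1}{2} gives phase = ±\frac{\pi}{3}, and since phase/sin(phase) is even the sign is immaterial: L = (phase/sin(phase)) * <R>_2 = (\frac{2 \sqrt{3} \pi}{9}) * <R>_2.
Answer: \frac{\pi}{3} e_{3} e_{4}


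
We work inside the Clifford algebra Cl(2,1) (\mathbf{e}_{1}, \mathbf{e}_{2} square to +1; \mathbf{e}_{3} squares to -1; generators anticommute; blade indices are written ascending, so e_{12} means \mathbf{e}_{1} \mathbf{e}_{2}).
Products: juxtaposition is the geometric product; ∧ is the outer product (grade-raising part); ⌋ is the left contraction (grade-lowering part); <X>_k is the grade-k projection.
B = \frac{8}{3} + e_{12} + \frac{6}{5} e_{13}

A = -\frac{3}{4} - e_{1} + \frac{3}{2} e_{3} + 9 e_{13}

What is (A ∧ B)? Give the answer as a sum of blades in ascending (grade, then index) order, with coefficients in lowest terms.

step 1: -2 - \frac{8}{3} e_{1} + 4 e_{3} - \frac{3}{4} e_{12} + \frac{231}{10} e_{13} + \frac{3}{2} e_{123}
Answer: -2 - \frac{8}{3} e_{1} + 4 e_{3} - \frac{3}{4} e_{12} + \frac{231}{10} e_{13} + \frac{3}{2} e_{123}


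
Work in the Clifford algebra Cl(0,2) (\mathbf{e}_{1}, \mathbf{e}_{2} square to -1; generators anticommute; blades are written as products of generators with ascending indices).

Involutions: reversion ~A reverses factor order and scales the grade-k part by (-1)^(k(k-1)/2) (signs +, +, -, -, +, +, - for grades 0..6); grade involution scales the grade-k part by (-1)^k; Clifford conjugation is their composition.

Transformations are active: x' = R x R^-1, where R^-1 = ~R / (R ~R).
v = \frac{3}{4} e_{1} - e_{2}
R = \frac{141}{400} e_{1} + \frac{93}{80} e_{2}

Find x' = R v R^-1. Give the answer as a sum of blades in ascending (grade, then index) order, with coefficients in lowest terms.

~R = \frac{141}{400} e_{1} + \frac{93}{80} e_{2}, and R ~R = -\frac{118053}{80000}, so R^-1 = ~R / (-\frac{118053}{80000}).
R v = \frac{1437}{1600} - \frac{1959}{1600} e_{1} e_{2}
Answer: -\frac{15466}{13117} e_{1} - \frac{21777}{52468} e_{2}


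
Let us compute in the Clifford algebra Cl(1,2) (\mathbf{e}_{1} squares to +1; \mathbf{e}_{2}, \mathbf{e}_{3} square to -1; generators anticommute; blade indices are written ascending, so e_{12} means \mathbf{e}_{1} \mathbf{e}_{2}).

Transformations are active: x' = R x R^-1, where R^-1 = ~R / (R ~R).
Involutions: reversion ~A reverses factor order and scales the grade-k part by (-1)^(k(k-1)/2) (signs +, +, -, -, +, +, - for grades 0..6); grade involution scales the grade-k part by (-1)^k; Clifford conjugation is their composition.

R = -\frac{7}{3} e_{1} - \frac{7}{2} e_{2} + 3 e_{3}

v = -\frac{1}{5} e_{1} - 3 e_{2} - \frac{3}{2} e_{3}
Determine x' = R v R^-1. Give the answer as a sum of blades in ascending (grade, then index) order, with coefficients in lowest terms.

~R = -\frac{7}{3} e_{1} - \frac{7}{2} e_{2} + 3 e_{3}, and R ~R = -\frac{569}{36}, so R^-1 = ~R / (-\frac{569}{36}).
R v = -\frac{83}{15} + \frac{63}{10} e_{12} + \frac{41}{10} e_{13} + \frac{57}{4} e_{23}
Answer: -\frac{4079}{2845} e_{1} + \frac{1563}{2845} e_{2} + \frac{20487}{5690} e_{3}


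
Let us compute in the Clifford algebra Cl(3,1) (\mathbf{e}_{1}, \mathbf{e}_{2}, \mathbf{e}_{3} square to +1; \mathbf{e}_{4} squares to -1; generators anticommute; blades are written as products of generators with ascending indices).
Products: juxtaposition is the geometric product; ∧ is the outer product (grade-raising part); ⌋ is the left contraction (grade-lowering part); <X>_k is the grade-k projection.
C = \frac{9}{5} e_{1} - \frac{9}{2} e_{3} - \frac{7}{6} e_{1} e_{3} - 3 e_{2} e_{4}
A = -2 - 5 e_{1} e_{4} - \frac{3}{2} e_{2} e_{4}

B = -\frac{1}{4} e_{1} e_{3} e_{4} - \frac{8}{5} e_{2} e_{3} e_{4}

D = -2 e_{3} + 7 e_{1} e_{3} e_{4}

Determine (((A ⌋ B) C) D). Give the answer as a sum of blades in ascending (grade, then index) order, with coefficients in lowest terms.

step 1: -\frac{73}{20} e_{3} + \frac{1}{2} e_{1} e_{3} e_{4} + \frac{16}{5} e_{2} e_{3} e_{4}
step 2: \frac{657}{40} - \frac{511}{120} e_{1} + \frac{48}{5} e_{3} + \frac{7}{12} e_{4} + \frac{657}{100} e_{1} e_{3} + \frac{9}{4} e_{1} e_{4} + \frac{72}{5} e_{2} e_{4} + \frac{9}{10} e_{3} e_{4} + \frac{3}{2} e_{1} e_{2} e_{3} - \frac{56}{15} e_{1} e_{2} e_{4} - \frac{219}{20} e_{2} e_{3} e_{4} - \frac{144}{25} e_{1} e_{2} e_{3} e_{4}
step 3: -\frac{96}{5} - \frac{171}{25} e_{1} + \frac{1008}{25} e_{2} - \frac{243}{5} e_{3} - \frac{4419}{100} e_{4} + \frac{1473}{20} e_{1} e_{2} + \frac{133}{30} e_{1} e_{3} - \frac{336}{5} e_{1} e_{4} - \frac{392}{15} e_{2} e_{3} - \frac{57}{5} e_{2} e_{4} - \frac{3437}{120} e_{3} e_{4} + \frac{504}{5} e_{1} e_{2} e_{3} - \frac{288}{25} e_{1} e_{2} e_{4} + \frac{4779}{40} e_{1} e_{3} e_{4} + \frac{144}{5} e_{2} e_{3} e_{4} - \frac{112}{15} e_{1} e_{2} e_{3} e_{4}
Answer: -\frac{96}{5} - \frac{171}{25} e_{1} + \frac{1008}{25} e_{2} - \frac{243}{5} e_{3} - \frac{4419}{100} e_{4} + \frac{1473}{20} e_{1} e_{2} + \frac{133}{30} e_{1} e_{3} - \frac{336}{5} e_{1} e_{4} - \frac{392}{15} e_{2} e_{3} - \frac{57}{5} e_{2} e_{4} - \frac{3437}{120} e_{3} e_{4} + \frac{504}{5} e_{1} e_{2} e_{3} - \frac{288}{25} e_{1} e_{2} e_{4} + \frac{4779}{40} e_{1} e_{3} e_{4} + \frac{144}{5} e_{2} e_{3} e_{4} - \frac{112}{15} e_{1} e_{2} e_{3} e_{4}


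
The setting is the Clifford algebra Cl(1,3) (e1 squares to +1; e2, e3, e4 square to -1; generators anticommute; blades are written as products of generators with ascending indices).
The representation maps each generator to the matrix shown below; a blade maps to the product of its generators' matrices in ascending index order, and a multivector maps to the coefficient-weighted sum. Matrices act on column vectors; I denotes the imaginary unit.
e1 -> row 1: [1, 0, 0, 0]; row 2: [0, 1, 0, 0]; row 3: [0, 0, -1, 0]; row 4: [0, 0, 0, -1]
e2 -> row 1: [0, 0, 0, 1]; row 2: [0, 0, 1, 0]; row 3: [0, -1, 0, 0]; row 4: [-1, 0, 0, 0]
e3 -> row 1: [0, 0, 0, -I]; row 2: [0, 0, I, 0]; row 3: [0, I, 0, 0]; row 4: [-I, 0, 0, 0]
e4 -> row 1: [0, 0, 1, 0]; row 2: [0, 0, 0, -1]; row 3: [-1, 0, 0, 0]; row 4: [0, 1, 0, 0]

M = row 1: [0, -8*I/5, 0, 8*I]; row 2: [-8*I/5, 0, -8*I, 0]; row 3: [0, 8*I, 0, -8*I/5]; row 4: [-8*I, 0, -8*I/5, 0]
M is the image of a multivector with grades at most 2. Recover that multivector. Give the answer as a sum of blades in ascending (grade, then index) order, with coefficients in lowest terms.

Method: the blade images are trace-orthogonal — tr(rho(e_A) rho(e_B)^-1) = 4 if A = B and 0 otherwise — and rho(e_A)^-1 = (e_A)^2 * rho(e_A) with (e_A)^2 = +1 or -1, so the coefficient of e_A in the preimage is (e_A)^2 * tr(M rho(e_A))/4.
Nonzero projections over blades of grade <= 2: e1 e3: (e1 e3)^2 = +1, tr(M rho(e1 e3)) = -32, coefficient -8; e3 e4: (e3 e4)^2 = -1, tr(M rho(e3 e4)) = -32/5, coefficient 8/5. Every other blade of grade <= 2 projects to 0.
Answer: -8*e1 e3 + 8/5*e3 e4


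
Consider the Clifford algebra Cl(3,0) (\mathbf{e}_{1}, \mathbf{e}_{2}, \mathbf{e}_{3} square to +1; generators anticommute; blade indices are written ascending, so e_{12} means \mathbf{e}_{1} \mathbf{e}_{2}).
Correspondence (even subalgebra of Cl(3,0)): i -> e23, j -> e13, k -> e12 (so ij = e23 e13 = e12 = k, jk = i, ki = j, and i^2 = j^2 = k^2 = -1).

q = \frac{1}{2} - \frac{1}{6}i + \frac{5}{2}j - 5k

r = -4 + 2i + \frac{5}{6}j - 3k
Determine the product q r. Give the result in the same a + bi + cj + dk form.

In blades: q = \frac{1}{2} - 5 e_{12} + \frac{5}{2} e_{13} - \frac{1}{6} e_{23}, r = -4 - 3 e_{12} + \frac{5}{6} e_{13} + 2 e_{23}.
Distribute q over r term by term (generator squares from the signature, products reordered to ascending indices): (\frac{1}{2})*r = -2 - \frac{3}{2} e_{12} + \frac{5}{12} e_{13} + e_{23}; (-5 e_{12})*r = -15 + 20 e_{12} - 10 e_{13} + \frac{25}{6} e_{23}; (\frac{5}{2} e_{13})*r = -\frac{25}{12} - 5 e_{12} - 10 e_{13} - \frac{15}{2} e_{23}; (-\frac{1}{6} e_{23})*r = \frac{1}{3} - \frac{5}{36} e_{12} - \frac{1}{2} e_{13} + \frac{2}{3} e_{23}.
Sum: -\frac{75}{4} + \frac{481}{36} e_{12} - \frac{241}{12} e_{13} - \frac{5}{3} e_{23}; translating back through the correspondence:
Answer: -\frac{75}{4} - \frac{5}{3}i - \frac{241}{12}j + \frac{481}{36}k


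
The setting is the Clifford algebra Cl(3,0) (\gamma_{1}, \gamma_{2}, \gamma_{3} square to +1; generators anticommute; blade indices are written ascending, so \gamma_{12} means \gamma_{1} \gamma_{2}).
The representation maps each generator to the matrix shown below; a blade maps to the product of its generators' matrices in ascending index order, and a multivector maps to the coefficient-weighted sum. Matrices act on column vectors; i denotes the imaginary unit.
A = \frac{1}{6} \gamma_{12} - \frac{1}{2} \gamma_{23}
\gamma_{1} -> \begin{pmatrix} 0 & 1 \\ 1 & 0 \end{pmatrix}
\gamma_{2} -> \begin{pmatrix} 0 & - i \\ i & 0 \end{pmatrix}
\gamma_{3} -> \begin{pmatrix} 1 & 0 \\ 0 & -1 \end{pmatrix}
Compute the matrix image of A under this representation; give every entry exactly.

Bivector images (products of the table entries): rho(\gamma_{12}) = rho(\gamma_{1})rho(\gamma_{2}) = \begin{pmatrix} i & 0 \\ 0 & - i \end{pmatrix}; rho(\gamma_{23}) = rho(\gamma_{2})rho(\gamma_{3}) = \begin{pmatrix} 0 & i \\ i & 0 \end{pmatrix}.
M = (\frac{1}{6})*rho(\gamma_{12}) + (-\frac{1}{2})*rho(\gamma_{23}), summed entrywise:
Answer: \begin{pmatrix} \frac{i}{6} & - \frac{i}{2} \\ - \frac{i}{2} & - \frac{i}{6} \end{pmatrix}


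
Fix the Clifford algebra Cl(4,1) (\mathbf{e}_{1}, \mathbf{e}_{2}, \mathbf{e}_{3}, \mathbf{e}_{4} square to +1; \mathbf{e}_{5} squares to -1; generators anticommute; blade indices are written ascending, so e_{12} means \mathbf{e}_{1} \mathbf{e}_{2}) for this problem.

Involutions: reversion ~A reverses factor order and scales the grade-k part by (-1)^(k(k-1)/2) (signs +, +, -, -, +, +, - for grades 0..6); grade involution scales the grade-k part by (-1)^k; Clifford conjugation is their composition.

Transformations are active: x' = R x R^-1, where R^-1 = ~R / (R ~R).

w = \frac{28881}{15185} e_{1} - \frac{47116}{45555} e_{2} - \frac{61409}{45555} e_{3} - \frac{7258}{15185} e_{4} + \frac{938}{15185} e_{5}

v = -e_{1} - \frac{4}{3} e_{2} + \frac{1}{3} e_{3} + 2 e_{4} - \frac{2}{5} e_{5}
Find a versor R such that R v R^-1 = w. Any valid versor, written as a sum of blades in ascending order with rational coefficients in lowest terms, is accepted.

Reasoning: v^2 = w^2 = \frac{1514}{225} since conjugation preserves the quadratic form; R = v + w = \frac{13696}{15185} e_{1} - \frac{35952}{15185} e_{2} - \frac{15408}{15185} e_{3} + \frac{23112}{15185} e_{4} - \frac{5136}{15185} e_{5} is then valid when invertible, keeping its own part and reversing (v - w)/2.
Answer: \frac{13696}{15185} e_{1} - \frac{35952}{15185} e_{2} - \frac{15408}{15185} e_{3} + \frac{23112}{15185} e_{4} - \frac{5136}{15185} e_{5}


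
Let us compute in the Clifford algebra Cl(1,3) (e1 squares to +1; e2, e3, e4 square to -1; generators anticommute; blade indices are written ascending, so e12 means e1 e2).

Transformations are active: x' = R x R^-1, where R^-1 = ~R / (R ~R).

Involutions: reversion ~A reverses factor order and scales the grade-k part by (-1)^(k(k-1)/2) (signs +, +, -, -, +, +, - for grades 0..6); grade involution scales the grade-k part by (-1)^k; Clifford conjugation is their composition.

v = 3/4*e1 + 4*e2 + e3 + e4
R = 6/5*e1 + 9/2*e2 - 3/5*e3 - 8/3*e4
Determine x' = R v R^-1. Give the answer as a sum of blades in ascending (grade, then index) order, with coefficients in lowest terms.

~R = 6/5*e1 + 9/2*e2 - 3/5*e3 - 8/3*e4, and R ~R = -23653/900, so R^-1 = ~R / (-23653/900).
R v = -83/6 + 57/40*e12 + 33/20*e13 + 16/5*e14 + 69/10*e23 + 91/6*e24 + 31/15*e34
Answer: 48561/94612*e1 + 17438/23653*e2 - 38593/23653*e3 - 90053/23653*e4


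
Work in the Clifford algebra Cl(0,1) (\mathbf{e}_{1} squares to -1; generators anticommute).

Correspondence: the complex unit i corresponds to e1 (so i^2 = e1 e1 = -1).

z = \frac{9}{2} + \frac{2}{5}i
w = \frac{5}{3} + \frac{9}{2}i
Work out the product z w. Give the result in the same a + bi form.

In blades: z = \frac{9}{2} + \frac{2}{5} e_{1}, w = \frac{5}{3} + \frac{9}{2} e_{1}.
Distribute z over w term by term (generator squares from the signature, products reordered to ascending indices): (\frac{9}{2})*w = \frac{15}{2} + \frac{81}{4} e_{1}; (\frac{2}{5} e_{1})*w = -\frac{9}{5} + \frac{2}{3} e_{1}.
Sum: \frac{57}{10} + \frac{251}{12} e_{1}; translating back through the correspondence:
Answer: \frac{57}{10} + \frac{251}{12}i


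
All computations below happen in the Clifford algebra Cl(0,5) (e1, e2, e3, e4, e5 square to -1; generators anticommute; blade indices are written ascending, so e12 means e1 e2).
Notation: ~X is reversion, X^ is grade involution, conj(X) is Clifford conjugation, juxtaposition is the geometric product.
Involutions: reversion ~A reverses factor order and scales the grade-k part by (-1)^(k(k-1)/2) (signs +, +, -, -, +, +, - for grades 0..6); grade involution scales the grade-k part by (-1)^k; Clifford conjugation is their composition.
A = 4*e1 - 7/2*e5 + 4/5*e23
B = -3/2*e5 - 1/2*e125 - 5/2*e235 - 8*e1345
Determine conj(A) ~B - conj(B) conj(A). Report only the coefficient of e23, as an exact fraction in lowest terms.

first term: 21/4 + 2*e5 - 7/4*e12 + 6*e15 - 35/4*e23 + 2*e25 - 28*e134 - 2/5*e135 + 6/5*e235 - 32*e345 - 10*e1235 - 32/5*e1245
second term: -21/4 - 2*e5 + 7/4*e12 + 6*e15 + 35/4*e23 - 2*e25 + 28*e134 - 2/5*e135 - 6/5*e235 + 32*e345 - 10*e1235 + 32/5*e1245
Answer: -35/2


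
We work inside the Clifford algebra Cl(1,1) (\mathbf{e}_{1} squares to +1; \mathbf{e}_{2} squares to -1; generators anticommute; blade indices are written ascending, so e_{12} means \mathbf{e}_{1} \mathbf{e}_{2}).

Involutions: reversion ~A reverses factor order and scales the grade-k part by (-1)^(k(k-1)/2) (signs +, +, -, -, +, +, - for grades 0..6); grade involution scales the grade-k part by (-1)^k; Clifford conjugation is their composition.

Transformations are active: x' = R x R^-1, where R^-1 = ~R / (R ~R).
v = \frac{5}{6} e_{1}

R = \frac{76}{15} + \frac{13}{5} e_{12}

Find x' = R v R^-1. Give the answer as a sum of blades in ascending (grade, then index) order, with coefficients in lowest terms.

~R = \frac{76}{15} - \frac{13}{5} e_{12}, and R ~R = \frac{851}{45}, so R^-1 = ~R / (\frac{851}{45}).
R v = \frac{38}{9} e_{1} - \frac{13}{6} e_{2}
Answer: \frac{7297}{5106} e_{1} - \frac{988}{851} e_{2}


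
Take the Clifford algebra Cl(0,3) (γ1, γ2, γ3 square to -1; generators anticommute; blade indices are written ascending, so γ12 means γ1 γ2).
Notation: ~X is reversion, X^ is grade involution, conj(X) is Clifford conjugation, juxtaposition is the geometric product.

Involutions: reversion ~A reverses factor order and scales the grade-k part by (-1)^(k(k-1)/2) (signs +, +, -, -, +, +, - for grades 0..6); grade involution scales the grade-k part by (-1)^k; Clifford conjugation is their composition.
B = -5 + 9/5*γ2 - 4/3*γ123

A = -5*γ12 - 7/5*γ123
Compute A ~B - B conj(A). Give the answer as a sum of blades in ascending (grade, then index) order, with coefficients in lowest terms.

first term: -28/15 + 9*γ1 + 20/3*γ3 + 25*γ12 - 63/25*γ13 + 7*γ123
second term: 28/15 + 9*γ1 + 20/3*γ3 - 25*γ12 - 63/25*γ13 + 7*γ123
Answer: -56/15 + 50*γ12


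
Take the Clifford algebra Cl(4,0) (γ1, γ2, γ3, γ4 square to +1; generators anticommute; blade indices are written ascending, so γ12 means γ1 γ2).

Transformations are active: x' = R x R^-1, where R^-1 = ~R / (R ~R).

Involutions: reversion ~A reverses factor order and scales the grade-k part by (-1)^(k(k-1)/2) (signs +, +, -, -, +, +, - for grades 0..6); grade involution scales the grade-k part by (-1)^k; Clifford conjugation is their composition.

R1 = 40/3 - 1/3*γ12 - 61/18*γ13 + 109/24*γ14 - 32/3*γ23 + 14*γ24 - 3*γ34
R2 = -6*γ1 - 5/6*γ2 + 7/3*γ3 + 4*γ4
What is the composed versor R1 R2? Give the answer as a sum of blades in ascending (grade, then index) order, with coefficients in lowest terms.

Distribute over the terms of R2 (each basis-blade product reordered to ascending indices, repeated generators contracted through their squares):
R1 (-6*γ1) = -80*γ1 - 2*γ2 - 61/3*γ3 + 109/4*γ4 + 64*γ123 - 84*γ124 + 18*γ134
R1 (-5/6*γ2) = 5/18*γ1 - 100/9*γ2 - 80/9*γ3 + 35/3*γ4 - 305/108*γ123 + 545/144*γ124 + 5/2*γ234
R1 (7/3*γ3) = -427/54*γ1 - 224/9*γ2 + 280/9*γ3 + 7*γ4 - 7/9*γ123 - 763/72*γ134 - 98/3*γ234
R1 (4*γ4) = 109/6*γ1 + 56*γ2 - 12*γ3 + 160/3*γ4 - 4/3*γ124 - 122/9*γ134 - 128/3*γ234
Summing the partial products and collecting blades:
Answer: -3751/54*γ1 + 18*γ2 - 91/9*γ3 + 397/4*γ4 + 6523/108*γ123 - 11743/144*γ124 - 443/72*γ134 - 437/6*γ234


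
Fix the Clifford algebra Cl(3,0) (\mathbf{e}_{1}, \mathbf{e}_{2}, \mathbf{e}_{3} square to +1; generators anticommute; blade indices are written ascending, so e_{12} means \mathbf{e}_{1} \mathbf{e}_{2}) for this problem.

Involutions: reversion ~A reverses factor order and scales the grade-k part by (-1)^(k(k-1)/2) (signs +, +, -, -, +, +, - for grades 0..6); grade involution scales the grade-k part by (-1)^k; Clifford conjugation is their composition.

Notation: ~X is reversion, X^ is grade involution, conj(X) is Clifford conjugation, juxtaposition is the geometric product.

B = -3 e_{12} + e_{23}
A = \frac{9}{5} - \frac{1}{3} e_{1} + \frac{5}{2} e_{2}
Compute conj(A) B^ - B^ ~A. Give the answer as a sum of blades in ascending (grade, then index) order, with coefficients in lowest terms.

first term: -\frac{15}{2} e_{1} - e_{2} - \frac{5}{2} e_{3} - \frac{27}{5} e_{12} + \frac{9}{5} e_{23} + \frac{1}{3} e_{123}
second term: -\frac{15}{2} e_{1} - e_{2} - \frac{5}{2} e_{3} - \frac{27}{5} e_{12} + \frac{9}{5} e_{23} - \frac{1}{3} e_{123}
Answer: \frac{2}{3} e_{123}


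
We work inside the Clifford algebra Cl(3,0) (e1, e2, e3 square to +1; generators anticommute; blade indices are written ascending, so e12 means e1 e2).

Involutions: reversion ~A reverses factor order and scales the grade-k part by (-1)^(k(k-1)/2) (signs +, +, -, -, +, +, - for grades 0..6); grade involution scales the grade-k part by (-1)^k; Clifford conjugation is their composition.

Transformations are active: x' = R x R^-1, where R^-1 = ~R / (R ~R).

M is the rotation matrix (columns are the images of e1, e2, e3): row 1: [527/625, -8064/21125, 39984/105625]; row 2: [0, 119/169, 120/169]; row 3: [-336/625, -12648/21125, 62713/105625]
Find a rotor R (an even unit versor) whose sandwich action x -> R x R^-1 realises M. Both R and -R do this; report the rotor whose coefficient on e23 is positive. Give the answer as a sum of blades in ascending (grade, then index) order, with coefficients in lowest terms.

Method: write R = a + b12*e12 + b13*e13 + b23*e23 with a^2 + b12^2 + b13^2 + b23^2 = 1 (so R^-1 = ~R). Expanding the columns R e_j ~R gives tr M = 4a^2 - 1 and, from the antisymmetric part, M21 - M12 = -4a*b12, M13 - M31 = 4a*b13, M32 - M23 = -4a*b23.
Here tr M = 226151/105625, so a^2 = (1 + tr M)/4 = 82944/105625 and a = ±288/325. Taking a = 288/325: M21 - M12 = 8064/21125, M13 - M31 = 96768/105625, M32 - M23 = -27648/21125, giving b12 = -7/65, b13 = 84/325, b23 = 24/65, i.e. R = 288/325 - 7/65*e12 + 84/325*e13 + 24/65*e23.
Its e23 coefficient is already positive.
Answer: 288/325 - 7/65*e12 + 84/325*e13 + 24/65*e23. Uniqueness: Spin(3) -> SO(3) maps R and -R to the same rotation of trace 226151/105625; fixing the sign of the e23 coefficient removes the ambiguity.


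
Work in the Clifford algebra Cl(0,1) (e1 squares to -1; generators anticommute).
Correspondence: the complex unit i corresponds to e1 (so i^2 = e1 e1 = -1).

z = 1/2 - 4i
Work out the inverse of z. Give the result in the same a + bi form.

In blades: z = 1/2 - 4*e1.
With qbar = 1/2 + 4*e1 (scalar fixed, mapped units negated), z qbar = 65/4 (the sum of squared coefficients), so z^-1 = qbar / (65/4) = 2/65 + 16/65*e1; translating back:
Answer: 2/65 + 16/65*i


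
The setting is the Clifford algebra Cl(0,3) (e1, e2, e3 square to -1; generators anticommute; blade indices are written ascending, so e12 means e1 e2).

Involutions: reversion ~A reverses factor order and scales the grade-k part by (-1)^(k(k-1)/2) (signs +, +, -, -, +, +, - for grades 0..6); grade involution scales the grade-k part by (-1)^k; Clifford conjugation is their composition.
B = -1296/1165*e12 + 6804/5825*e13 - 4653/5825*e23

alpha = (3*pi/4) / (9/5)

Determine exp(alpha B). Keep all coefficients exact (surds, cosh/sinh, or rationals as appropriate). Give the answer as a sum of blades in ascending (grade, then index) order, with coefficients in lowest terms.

B^2 term by term: the squares give (-1296/1165)^2*(e12)^2 + (6804/5825)^2*(e13)^2 + (-4653/5825)^2*(e23)^2 = 1679616/1357225*(-1) + 46294416/33930625*(-1) + 21650409/33930625*(-1) = -81/25 (each basis 2-blade squares to minus the product of its generators' squares); cross terms between blades sharing an index anticommute and cancel. So B^2 = -81/25.
B^2 = -81/25 — a negative square means the series sums to a rotation: l = 9/5, alpha*l = 3*pi/4, so exp(alpha B) = cos(3*pi/4) + (sin(3*pi/4)/(9/5))*B = -sqrt(2)/2 + (5*sqrt(2)/18)*B.
Answer: -sqrt(2)/2 - 72*sqrt(2)/233*e12 + 378*sqrt(2)/1165*e13 - 517*sqrt(2)/2330*e23


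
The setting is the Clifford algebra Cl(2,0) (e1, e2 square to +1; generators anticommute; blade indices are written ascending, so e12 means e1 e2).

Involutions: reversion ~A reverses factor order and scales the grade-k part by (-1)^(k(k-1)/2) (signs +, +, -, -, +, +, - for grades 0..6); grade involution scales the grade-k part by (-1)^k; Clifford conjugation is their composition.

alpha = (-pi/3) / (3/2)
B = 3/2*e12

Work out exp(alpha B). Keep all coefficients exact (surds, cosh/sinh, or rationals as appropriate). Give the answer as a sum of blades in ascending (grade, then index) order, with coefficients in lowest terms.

B^2 = (3/2)^2*(e12)^2 = 9/4*(-1) = -9/4 (a basis 2-blade squares to minus the product of its generators' squares).
B^2 = -9/4 — the series telescopes trigonometrically here: l = 3/2, alpha*l = -pi/3, so exp(alpha B) = cos(-pi/3) + (sin(-pi/3)/(3/2))*B = 1/2 + (-sqrt(3)/3)*B.
Answer: 1/2 - sqrt(3)/2*e12


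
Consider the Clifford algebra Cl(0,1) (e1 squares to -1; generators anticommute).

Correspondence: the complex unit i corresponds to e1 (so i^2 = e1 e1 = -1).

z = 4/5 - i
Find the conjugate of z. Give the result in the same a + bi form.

In blades: z = 4/5 - e1.
Conjugation here is Clifford conjugation: the scalar is fixed and the grade-1 and grade-2 blades all flip sign, giving 4/5 + e1; translating back:
Answer: 4/5 + i


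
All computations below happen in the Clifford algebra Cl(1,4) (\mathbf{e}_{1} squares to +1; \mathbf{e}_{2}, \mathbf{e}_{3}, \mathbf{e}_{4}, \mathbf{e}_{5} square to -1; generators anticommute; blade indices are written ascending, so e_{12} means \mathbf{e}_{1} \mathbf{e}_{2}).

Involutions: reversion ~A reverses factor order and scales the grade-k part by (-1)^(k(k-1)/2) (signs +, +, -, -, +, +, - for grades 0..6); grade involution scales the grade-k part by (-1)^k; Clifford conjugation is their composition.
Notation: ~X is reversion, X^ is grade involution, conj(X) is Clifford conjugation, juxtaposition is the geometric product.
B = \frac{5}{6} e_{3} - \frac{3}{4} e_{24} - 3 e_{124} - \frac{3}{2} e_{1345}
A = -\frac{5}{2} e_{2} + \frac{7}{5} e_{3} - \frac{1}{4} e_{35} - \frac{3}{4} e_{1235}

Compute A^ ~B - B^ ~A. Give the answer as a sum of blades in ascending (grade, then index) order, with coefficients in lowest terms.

first term: \frac{7}{6} - \frac{15}{8} e_{4} - \frac{5}{24} e_{5} + \frac{63}{8} e_{14} + \frac{25}{12} e_{23} - \frac{9}{8} e_{24} - \frac{5}{8} e_{125} + \frac{21}{10} e_{145} + \frac{21}{20} e_{234} + \frac{9}{4} e_{345} - \frac{21}{5} e_{1234} - \frac{9}{16} e_{1345} + \frac{3}{16} e_{2345} + \frac{9}{2} e_{12345}
second term: \frac{7}{6} + \frac{15}{8} e_{4} + \frac{5}{24} e_{5} - \frac{63}{8} e_{14} - \frac{25}{12} e_{23} + \frac{9}{8} e_{24} - \frac{5}{8} e_{125} + \frac{21}{10} e_{145} + \frac{21}{20} e_{234} + \frac{9}{4} e_{345} - \frac{21}{5} e_{1234} - \frac{9}{16} e_{1345} + \frac{3}{16} e_{2345} - \frac{9}{2} e_{12345}
Answer: -\frac{15}{4} e_{4} - \frac{5}{12} e_{5} + \frac{63}{4} e_{14} + \frac{25}{6} e_{23} - \frac{9}{4} e_{24} + 9 e_{12345}


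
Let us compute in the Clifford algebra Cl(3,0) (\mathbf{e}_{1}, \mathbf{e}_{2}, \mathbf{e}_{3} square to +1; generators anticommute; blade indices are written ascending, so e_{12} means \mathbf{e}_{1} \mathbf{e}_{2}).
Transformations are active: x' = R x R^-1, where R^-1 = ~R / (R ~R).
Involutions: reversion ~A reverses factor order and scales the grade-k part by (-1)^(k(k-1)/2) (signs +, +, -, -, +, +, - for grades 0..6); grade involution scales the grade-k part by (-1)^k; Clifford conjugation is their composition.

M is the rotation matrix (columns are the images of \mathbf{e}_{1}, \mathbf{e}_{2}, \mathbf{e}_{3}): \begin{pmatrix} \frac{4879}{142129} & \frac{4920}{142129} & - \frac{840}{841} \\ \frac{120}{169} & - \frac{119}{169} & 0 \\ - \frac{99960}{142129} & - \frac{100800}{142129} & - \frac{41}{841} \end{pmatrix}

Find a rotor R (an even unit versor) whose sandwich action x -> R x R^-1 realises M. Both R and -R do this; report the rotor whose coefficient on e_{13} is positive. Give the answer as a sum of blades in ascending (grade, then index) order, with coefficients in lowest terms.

Method: write R = a + b12*e_{12} + b13*e_{13} + b23*e_{23} with a^2 + b12^2 + b13^2 + b23^2 = 1 (so R^-1 = ~R). Expanding the columns R e_j ~R gives tr M = 4a^2 - 1 and, from the antisymmetric part, M21 - M12 = -4a*b12, M13 - M31 = 4a*b13, M32 - M23 = -4a*b23.
Here tr M = -\frac{102129}{142129}, so a^2 = (1 + tr M)/4 = \frac{10000}{142129} and a = ±\frac{100}{377}. Taking a = \frac{100}{377}: M21 - M12 = \frac{96000}{142129}, M13 - M31 = -\frac{42000}{142129}, M32 - M23 = -\frac{100800}{142129}, giving b12 = -\frac{240}{377}, b13 = -\frac{105}{377}, b23 = \frac{252}{377}, i.e. R = \frac{100}{377} - \frac{240}{377} e_{12} - \frac{105}{377} e_{13} + \frac{252}{377} e_{23}.
Its e_{13} coefficient is negative, so report the other preimage -R.
Answer: -\frac{100}{377} + \frac{240}{377} e_{12} + \frac{105}{377} e_{13} - \frac{252}{377} e_{23}. Key observation: the double cover Spin(3) -> SO(3) sends R and -R to the same matrix (trace -\frac{102129}{142129} here), so the stated sign of the e_{13} coefficient is what selects one sheet.
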